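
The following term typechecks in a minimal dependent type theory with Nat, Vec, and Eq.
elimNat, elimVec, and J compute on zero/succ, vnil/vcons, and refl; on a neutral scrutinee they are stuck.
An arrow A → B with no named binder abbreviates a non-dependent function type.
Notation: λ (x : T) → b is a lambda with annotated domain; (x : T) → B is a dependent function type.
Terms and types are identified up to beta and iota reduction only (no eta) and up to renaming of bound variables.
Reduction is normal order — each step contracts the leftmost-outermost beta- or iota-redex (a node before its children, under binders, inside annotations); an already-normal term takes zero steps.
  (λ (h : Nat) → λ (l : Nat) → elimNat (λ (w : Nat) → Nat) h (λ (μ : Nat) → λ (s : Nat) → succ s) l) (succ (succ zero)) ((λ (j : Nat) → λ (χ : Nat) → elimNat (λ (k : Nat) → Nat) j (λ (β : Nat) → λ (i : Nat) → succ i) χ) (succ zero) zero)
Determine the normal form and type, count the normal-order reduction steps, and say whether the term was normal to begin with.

normal form:
  succ (succ (succ zero))
inferred type:
  Nat
steps to reach normal form (normal order): 9
term was already normal: no
first redex: a beta-redex


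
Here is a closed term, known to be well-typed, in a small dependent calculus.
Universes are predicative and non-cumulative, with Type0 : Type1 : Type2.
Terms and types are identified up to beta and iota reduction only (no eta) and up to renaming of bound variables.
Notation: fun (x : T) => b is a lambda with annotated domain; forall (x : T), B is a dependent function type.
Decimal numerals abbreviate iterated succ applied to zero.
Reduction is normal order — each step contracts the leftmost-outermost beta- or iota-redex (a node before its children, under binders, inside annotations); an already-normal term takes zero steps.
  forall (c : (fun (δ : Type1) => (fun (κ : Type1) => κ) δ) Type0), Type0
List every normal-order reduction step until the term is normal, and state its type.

reduction (normal order):
  forall (c : (fun (δ : Type1) => (fun (κ : Type1) => κ) δ) Type0), Type0
  ~> forall (c : (fun (δ : Type1) => δ) Type0), Type0
  ~> forall (c : Type0), Type0
inferred type:
  Type1


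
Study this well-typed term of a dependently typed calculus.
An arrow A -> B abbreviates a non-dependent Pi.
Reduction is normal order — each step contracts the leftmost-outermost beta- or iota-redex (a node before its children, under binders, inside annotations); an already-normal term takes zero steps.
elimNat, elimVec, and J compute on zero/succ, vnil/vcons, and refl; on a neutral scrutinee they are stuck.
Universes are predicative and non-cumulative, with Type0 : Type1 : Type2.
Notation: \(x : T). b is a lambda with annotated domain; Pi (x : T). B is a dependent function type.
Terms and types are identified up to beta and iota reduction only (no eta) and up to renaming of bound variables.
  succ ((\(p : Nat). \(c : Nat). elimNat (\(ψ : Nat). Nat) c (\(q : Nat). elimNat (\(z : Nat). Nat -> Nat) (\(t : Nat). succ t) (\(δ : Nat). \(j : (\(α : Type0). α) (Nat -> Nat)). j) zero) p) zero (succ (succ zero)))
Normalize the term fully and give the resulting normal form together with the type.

normal form:
  succ (succ (succ zero))
the term's type:
  Nat
observation: the first redex contracted is a beta-redex; the normal form is reached in 3 normal-order steps.


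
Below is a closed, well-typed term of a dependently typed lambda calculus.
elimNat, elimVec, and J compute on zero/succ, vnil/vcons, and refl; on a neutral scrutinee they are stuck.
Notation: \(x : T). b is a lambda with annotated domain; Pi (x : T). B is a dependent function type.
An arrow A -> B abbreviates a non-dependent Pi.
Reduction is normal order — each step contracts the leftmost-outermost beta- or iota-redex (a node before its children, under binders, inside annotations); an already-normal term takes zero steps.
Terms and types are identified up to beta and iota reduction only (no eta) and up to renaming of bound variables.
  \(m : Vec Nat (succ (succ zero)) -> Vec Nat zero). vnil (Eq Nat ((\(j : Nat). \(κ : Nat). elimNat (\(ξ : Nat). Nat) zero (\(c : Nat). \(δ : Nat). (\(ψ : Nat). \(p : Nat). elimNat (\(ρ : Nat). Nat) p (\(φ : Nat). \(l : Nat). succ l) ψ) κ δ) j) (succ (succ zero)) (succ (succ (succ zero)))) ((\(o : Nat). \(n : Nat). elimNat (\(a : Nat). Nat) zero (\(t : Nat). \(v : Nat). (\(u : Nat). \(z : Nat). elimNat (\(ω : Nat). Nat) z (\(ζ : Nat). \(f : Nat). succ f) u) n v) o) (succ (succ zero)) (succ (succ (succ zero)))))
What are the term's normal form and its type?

resulting normal form:
  \(m : Vec Nat (succ (succ zero)) -> Vec Nat zero). vnil (Eq Nat (succ (succ (succ (succ (succ (succ zero)))))) (succ (succ (succ (succ (succ (succ zero)))))))
type:
  (Vec Nat (succ (succ zero)) -> Vec Nat zero) -> Vec (Eq Nat (succ (succ (succ (succ (succ (succ zero)))))) (succ (succ (succ (succ (succ (succ zero))))))) zero


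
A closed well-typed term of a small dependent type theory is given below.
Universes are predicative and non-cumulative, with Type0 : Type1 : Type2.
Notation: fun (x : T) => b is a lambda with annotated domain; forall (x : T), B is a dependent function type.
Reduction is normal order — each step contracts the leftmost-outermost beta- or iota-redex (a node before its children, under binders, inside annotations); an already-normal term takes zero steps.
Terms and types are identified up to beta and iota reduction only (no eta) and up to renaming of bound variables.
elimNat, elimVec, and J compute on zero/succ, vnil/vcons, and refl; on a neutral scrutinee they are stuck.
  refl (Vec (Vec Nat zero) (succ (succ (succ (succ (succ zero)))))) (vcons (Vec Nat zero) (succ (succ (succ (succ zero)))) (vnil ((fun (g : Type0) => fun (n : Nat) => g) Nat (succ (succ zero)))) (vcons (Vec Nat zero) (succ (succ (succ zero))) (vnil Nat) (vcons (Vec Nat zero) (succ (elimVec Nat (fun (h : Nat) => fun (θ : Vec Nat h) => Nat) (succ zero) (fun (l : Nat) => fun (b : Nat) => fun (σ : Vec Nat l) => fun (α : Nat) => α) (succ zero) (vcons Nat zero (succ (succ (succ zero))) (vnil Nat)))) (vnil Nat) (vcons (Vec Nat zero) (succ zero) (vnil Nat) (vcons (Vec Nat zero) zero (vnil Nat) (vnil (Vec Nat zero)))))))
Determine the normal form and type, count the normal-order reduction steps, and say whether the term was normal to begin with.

reduced normal form:
  refl (Vec (Vec Nat zero) (succ (succ (succ (succ (succ zero)))))) (vcons (Vec Nat zero) (succ (succ (succ (succ zero)))) (vnil Nat) (vcons (Vec Nat zero) (succ (succ (succ zero))) (vnil Nat) (vcons (Vec Nat zero) (succ (succ zero)) (vnil Nat) (vcons (Vec Nat zero) (succ zero) (vnil Nat) (vcons (Vec Nat zero) zero (vnil Nat) (vnil (Vec Nat zero)))))))
inferred type:
  Eq (Vec (Vec Nat zero) (succ (succ (succ (succ (succ zero)))))) (vcons (Vec Nat zero) (succ (succ (succ (succ zero)))) (vnil Nat) (vcons (Vec Nat zero) (succ (succ (succ zero))) (vnil Nat) (vcons (Vec Nat zero) (succ (succ zero)) (vnil Nat) (vcons (Vec Nat zero) (succ zero) (vnil Nat) (vcons (Vec Nat zero) zero (vnil Nat) (vnil (Vec Nat zero))))))) (vcons (Vec Nat zero) (succ (succ (succ (succ zero)))) (vnil Nat) (vcons (Vec Nat zero) (succ (succ (succ zero))) (vnil Nat) (vcons (Vec Nat zero) (succ (succ zero)) (vnil Nat) (vcons (Vec Nat zero) (succ zero) (vnil Nat) (vcons (Vec Nat zero) zero (vnil Nat) (vnil (Vec Nat zero)))))))
normal-order step count: 8
term was already normal: no
first contracted redex: a beta-redex


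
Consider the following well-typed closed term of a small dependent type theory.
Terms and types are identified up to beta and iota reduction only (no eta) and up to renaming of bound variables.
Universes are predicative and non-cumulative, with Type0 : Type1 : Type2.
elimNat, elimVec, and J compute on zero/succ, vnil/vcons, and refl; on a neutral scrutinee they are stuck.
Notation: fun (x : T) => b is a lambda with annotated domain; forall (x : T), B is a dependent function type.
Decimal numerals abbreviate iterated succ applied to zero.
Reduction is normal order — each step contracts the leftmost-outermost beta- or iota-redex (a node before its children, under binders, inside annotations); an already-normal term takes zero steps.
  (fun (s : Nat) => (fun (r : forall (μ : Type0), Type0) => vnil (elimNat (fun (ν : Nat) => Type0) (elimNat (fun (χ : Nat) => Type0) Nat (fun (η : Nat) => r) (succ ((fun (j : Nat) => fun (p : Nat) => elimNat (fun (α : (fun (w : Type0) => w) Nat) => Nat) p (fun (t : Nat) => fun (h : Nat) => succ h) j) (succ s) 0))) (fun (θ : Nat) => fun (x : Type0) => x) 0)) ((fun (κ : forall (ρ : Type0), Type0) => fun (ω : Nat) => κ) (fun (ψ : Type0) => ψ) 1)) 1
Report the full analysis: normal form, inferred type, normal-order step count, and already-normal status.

resulting normal form:
  vnil Nat
type:
  Vec Nat 0
steps to reach normal form (normal order): 26
term was already normal: no
first redex: a beta-redex


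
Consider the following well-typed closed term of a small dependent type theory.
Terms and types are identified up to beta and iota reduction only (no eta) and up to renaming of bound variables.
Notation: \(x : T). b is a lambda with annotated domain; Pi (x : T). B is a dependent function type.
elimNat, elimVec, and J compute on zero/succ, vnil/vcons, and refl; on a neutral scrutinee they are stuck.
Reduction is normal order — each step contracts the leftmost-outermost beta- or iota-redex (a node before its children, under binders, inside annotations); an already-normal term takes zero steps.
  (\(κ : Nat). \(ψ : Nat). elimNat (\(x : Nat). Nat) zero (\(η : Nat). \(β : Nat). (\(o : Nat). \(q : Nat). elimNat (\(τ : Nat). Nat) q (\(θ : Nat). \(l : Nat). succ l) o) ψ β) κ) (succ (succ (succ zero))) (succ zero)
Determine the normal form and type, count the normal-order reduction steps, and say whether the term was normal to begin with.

normal form:
  succ (succ (succ zero))
inferred type:
  Nat
normal-order step count: 30
already normal: no
first redex: a beta-redex


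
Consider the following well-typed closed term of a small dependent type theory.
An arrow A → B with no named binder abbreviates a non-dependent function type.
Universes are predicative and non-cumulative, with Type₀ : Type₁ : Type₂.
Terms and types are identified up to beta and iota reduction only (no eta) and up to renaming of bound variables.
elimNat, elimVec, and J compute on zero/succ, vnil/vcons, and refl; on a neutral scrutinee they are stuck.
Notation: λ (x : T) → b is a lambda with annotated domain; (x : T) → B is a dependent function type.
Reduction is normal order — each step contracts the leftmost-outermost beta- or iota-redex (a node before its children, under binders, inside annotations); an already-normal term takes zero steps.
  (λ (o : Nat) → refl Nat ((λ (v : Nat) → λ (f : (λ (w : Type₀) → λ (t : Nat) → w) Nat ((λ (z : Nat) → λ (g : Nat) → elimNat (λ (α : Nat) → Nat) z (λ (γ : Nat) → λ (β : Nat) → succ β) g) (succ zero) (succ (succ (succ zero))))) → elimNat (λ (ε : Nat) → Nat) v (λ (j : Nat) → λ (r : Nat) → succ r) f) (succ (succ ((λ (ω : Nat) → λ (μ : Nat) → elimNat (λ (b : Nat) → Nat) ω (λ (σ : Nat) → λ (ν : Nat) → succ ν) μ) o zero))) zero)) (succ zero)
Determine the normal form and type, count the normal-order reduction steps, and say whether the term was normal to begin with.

resulting normal form:
  refl Nat (succ (succ (succ zero)))
type:
  Eq Nat (succ (succ (succ zero))) (succ (succ (succ zero)))
reduction steps (normal order): 7
started in normal form: no
first redex: a beta-redex


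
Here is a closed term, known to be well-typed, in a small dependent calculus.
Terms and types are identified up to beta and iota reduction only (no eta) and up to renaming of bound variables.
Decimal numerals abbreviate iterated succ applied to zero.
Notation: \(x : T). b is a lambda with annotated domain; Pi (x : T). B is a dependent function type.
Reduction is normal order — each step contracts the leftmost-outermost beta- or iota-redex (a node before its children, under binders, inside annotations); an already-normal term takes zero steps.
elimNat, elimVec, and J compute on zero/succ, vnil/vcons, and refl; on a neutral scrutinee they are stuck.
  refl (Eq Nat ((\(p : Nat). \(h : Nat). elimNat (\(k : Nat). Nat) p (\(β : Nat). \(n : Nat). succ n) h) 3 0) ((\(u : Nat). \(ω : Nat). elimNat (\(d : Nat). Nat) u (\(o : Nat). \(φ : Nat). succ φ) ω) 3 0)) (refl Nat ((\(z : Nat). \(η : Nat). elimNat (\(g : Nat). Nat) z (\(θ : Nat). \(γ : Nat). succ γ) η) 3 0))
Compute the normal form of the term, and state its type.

normal form:
  refl (Eq Nat 3 3) (refl Nat 3)
inferred type:
  Eq (Eq Nat 3 3) (refl Nat 3) (refl Nat 3)
observation: the leftmost-outermost redex is a beta-redex, and normalization takes 9 steps.


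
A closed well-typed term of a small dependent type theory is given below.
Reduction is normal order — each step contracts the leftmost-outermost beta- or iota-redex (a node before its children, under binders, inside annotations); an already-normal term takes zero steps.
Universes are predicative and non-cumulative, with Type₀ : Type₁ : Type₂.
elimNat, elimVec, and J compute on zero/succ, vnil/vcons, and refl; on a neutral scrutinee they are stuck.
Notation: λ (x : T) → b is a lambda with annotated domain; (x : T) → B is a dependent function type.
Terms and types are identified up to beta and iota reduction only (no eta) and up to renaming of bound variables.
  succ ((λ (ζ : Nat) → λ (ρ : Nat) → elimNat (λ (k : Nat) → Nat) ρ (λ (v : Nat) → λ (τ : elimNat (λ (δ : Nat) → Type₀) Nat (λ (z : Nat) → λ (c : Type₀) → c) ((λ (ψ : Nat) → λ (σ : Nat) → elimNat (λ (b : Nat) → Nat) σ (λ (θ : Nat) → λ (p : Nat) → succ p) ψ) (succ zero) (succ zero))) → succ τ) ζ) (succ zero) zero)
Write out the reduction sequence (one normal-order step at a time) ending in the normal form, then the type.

normal-order reduction sequence:
  succ ((λ (ζ : Nat) → λ (ρ : Nat) → elimNat (λ (k : Nat) → Nat) ρ (λ (v : Nat) → λ (τ : elimNat (λ (δ : Nat) → Type₀) Nat (λ (z : Nat) → λ (c : Type₀) → c) ((λ (ψ : Nat) → λ (σ : Nat) → elimNat (λ (b : Nat) → Nat) σ (λ (θ : Nat) → λ (p : Nat) → succ p) ψ) (succ zero) (succ zero))) → succ τ) ζ) (succ zero) zero)
  ~> succ ((λ (ζ : Nat) → elimNat (λ (ρ : Nat) → Nat) ζ (λ (k : Nat) → λ (v : elimNat (λ (τ : Nat) → Type₀) Nat (λ (δ : Nat) → λ (z : Type₀) → z) ((λ (c : Nat) → λ (ψ : Nat) → elimNat (λ (σ : Nat) → Nat) ψ (λ (b : Nat) → λ (θ : Nat) → succ θ) c) (succ zero) (succ zero))) → succ v) (succ zero)) zero)
  ~> succ (elimNat (λ (ζ : Nat) → Nat) zero (λ (ρ : Nat) → λ (k : elimNat (λ (v : Nat) → Type₀) Nat (λ (τ : Nat) → λ (δ : Type₀) → δ) ((λ (z : Nat) → λ (c : Nat) → elimNat (λ (ψ : Nat) → Nat) c (λ (σ : Nat) → λ (b : Nat) → succ b) z) (succ zero) (succ zero))) → succ k) (succ zero))
  ~> succ ((λ (ζ : Nat) → λ (ρ : elimNat (λ (k : Nat) → Type₀) Nat (λ (v : Nat) → λ (τ : Type₀) → τ) ((λ (δ : Nat) → λ (z : Nat) → elimNat (λ (c : Nat) → Nat) z (λ (ψ : Nat) → λ (σ : Nat) → succ σ) δ) (succ zero) (succ zero))) → succ ρ) zero (elimNat (λ (b : Nat) → Nat) zero (λ (θ : Nat) → λ (p : elimNat (λ (o : Nat) → Type₀) Nat (λ (j : Nat) → λ (i : Type₀) → i) ((λ (φ : Nat) → λ (t : Nat) → elimNat (λ (q : Nat) → Nat) t (λ (g : Nat) → λ (x : Nat) → succ x) φ) (succ zero) (succ zero))) → succ p) zero))
  ~> succ ((λ (ζ : elimNat (λ (ρ : Nat) → Type₀) Nat (λ (k : Nat) → λ (v : Type₀) → v) ((λ (τ : Nat) → λ (δ : Nat) → elimNat (λ (z : Nat) → Nat) δ (λ (c : Nat) → λ (ψ : Nat) → succ ψ) τ) (succ zero) (succ zero))) → succ ζ) (elimNat (λ (σ : Nat) → Nat) zero (λ (b : Nat) → λ (θ : elimNat (λ (p : Nat) → Type₀) Nat (λ (o : Nat) → λ (j : Type₀) → j) ((λ (i : Nat) → λ (φ : Nat) → elimNat (λ (t : Nat) → Nat) φ (λ (q : Nat) → λ (g : Nat) → succ g) i) (succ zero) (succ zero))) → succ θ) zero))
  ~> succ (succ (elimNat (λ (ζ : Nat) → Nat) zero (λ (ρ : Nat) → λ (k : elimNat (λ (v : Nat) → Type₀) Nat (λ (τ : Nat) → λ (δ : Type₀) → δ) ((λ (z : Nat) → λ (c : Nat) → elimNat (λ (ψ : Nat) → Nat) c (λ (σ : Nat) → λ (b : Nat) → succ b) z) (succ zero) (succ zero))) → succ k) zero))
  ~> succ (succ zero)
the term's type:
  Nat


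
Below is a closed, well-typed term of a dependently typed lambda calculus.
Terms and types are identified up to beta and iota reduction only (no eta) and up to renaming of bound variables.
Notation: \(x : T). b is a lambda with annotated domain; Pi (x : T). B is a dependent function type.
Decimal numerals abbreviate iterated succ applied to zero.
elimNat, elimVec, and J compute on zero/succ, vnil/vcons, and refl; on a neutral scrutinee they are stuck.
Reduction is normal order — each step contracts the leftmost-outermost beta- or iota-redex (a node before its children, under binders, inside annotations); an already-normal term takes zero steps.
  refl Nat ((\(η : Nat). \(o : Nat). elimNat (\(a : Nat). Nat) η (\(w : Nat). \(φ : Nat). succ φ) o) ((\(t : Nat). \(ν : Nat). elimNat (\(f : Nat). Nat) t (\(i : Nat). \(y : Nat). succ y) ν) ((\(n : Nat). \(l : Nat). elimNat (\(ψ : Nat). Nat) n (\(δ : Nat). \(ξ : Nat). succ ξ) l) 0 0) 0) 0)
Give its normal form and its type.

normal form:
  refl Nat 0
the term's type:
  Eq Nat 0 0
observation: 9 normal-order steps separate the term from its normal form.


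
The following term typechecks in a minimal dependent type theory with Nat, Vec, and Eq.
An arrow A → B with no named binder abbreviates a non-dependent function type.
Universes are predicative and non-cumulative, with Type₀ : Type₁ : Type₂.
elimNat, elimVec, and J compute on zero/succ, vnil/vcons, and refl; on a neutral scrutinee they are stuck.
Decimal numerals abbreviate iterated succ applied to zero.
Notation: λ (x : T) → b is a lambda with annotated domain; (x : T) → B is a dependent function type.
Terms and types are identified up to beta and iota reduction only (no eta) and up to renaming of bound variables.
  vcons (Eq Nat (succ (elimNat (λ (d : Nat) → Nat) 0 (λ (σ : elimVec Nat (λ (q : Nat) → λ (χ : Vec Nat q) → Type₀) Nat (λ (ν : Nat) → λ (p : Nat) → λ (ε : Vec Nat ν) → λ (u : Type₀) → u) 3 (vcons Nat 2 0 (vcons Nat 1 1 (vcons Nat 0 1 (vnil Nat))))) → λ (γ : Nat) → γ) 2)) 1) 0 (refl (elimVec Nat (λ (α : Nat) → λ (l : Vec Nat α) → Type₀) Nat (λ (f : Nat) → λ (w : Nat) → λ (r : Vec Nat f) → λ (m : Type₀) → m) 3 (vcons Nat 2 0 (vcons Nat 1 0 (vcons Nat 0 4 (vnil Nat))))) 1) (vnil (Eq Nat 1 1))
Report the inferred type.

the term's type:
  Vec (Eq Nat 1 1) 1


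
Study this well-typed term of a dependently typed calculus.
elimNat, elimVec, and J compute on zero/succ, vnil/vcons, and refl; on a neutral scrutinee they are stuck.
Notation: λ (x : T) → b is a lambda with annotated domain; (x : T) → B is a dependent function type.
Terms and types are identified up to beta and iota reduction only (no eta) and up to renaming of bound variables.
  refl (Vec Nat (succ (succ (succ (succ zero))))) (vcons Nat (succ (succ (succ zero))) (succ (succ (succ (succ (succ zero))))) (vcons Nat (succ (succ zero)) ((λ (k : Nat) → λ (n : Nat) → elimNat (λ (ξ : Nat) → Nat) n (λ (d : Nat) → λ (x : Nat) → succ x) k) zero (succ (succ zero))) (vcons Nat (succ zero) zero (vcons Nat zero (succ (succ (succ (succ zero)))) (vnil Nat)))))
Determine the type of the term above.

the term's type:
  Eq (Vec Nat (succ (succ (succ (succ zero))))) (vcons Nat (succ (succ (succ zero))) (succ (succ (succ (succ (succ zero))))) (vcons Nat (succ (succ zero)) (succ (succ zero)) (vcons Nat (succ zero) zero (vcons Nat zero (succ (succ (succ (succ zero)))) (vnil Nat))))) (vcons Nat (succ (succ (succ zero))) (succ (succ (succ (succ (succ zero))))) (vcons Nat (succ (succ zero)) (succ (succ zero)) (vcons Nat (succ zero) zero (vcons Nat zero (succ (succ (succ (succ zero)))) (vnil Nat)))))


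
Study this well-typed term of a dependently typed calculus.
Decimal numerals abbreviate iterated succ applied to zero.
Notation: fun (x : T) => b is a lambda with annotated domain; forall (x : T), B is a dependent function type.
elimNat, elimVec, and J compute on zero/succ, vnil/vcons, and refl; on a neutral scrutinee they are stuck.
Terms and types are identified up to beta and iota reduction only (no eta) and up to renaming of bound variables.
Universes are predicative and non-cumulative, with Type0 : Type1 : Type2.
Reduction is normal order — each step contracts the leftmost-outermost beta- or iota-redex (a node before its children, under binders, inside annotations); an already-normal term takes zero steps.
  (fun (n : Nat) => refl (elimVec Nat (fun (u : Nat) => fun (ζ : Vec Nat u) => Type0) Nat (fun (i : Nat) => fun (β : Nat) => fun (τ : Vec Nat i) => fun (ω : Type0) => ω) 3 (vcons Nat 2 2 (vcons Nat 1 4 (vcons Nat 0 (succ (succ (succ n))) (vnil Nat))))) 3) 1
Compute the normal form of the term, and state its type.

resulting normal form:
  refl Nat 3
type:
  Eq Nat 3 3
observation: the first redex contracted is a beta-redex; the normal form is reached in 17 normal-order steps.


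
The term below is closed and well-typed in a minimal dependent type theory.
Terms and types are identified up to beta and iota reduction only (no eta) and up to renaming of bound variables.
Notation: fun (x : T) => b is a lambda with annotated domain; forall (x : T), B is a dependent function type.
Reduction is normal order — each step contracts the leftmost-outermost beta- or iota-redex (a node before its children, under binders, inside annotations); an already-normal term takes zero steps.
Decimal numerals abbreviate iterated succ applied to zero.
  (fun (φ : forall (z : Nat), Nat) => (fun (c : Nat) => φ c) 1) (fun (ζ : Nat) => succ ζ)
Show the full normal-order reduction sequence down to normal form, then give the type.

normal-order reduction:
  (fun (φ : forall (z : Nat), Nat) => (fun (c : Nat) => φ c) 1) (fun (ζ : Nat) => succ ζ)
  ~> (fun (φ : Nat) => (fun (z : Nat) => succ z) φ) 1
  ~> (fun (φ : Nat) => succ φ) 1
  ~> 2
type:
  Nat


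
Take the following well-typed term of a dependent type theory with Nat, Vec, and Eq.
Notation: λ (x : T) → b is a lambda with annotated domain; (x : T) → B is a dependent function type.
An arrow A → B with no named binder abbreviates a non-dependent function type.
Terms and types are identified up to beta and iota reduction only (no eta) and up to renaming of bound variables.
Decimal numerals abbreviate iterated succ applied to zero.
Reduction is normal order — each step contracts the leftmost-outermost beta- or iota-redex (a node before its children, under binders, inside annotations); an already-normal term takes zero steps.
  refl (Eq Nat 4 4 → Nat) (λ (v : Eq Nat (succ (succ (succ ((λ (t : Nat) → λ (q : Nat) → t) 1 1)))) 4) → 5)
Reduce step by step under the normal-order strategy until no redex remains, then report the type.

reduction (normal order):
  refl (Eq Nat 4 4 → Nat) (λ (v : Eq Nat (succ (succ (succ ((λ (t : Nat) → λ (q : Nat) → t) 1 1)))) 4) → 5)
  ~> refl (Eq Nat 4 4 → Nat) (λ (v : Eq Nat (succ (succ (succ ((λ (t : Nat) → 1) 1)))) 4) → 5)
  ~> refl (Eq Nat 4 4 → Nat) (λ (v : Eq Nat 4 4) → 5)
type:
  Eq (Eq Nat 4 4 → Nat) (λ (v : Eq Nat 4 4) → 5) (λ (t : Eq Nat 4 4) → 5)


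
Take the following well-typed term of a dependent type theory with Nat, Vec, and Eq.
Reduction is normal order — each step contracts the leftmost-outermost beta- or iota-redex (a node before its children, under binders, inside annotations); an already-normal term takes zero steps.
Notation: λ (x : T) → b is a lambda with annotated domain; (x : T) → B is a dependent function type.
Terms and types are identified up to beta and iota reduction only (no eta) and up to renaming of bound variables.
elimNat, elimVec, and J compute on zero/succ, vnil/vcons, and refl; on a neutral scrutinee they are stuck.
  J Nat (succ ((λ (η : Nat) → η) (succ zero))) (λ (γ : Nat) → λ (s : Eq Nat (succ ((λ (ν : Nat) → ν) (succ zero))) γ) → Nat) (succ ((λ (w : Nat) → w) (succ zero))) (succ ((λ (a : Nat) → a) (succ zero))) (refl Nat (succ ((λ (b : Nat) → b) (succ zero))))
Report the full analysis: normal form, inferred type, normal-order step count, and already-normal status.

reduced normal form:
  succ (succ zero)
type:
  Nat
reduction steps (normal order): 2
already normal: no
first contracted redex: a J iota-redex


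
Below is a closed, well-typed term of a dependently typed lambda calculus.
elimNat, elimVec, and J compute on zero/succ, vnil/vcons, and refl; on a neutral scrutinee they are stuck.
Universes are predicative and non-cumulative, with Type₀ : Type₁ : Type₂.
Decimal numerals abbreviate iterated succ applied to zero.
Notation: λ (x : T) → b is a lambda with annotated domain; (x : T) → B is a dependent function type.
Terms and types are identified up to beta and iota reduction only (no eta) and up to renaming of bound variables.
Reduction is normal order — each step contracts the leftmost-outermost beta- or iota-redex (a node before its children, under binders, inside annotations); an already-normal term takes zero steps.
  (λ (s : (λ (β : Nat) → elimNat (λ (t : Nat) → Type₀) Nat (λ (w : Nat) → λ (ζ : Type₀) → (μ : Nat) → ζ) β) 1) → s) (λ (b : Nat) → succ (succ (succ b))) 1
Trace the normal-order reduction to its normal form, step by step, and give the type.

normal-order reduction sequence:
  (λ (s : (λ (β : Nat) → elimNat (λ (t : Nat) → Type₀) Nat (λ (w : Nat) → λ (ζ : Type₀) → (μ : Nat) → ζ) β) 1) → s) (λ (b : Nat) → succ (succ (succ b))) 1
  ~> (λ (s : Nat) → succ (succ (succ s))) 1
  ~> 4
inferred type:
  Nat


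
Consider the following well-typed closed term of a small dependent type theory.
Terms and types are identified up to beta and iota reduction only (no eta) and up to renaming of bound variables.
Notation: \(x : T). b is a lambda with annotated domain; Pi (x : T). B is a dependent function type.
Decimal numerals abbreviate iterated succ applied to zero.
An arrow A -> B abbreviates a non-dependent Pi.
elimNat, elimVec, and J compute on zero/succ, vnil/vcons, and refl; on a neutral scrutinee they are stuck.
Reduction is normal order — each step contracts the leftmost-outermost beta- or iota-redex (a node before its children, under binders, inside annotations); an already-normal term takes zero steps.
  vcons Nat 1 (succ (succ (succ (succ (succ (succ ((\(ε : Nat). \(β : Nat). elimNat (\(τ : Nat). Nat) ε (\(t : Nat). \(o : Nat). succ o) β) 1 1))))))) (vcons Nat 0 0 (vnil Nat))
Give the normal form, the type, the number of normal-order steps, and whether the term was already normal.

resulting normal form:
  vcons Nat 1 8 (vcons Nat 0 0 (vnil Nat))
inferred type:
  Vec Nat 2
reduction steps (normal order): 6
already normal: no
first redex: a beta-redex


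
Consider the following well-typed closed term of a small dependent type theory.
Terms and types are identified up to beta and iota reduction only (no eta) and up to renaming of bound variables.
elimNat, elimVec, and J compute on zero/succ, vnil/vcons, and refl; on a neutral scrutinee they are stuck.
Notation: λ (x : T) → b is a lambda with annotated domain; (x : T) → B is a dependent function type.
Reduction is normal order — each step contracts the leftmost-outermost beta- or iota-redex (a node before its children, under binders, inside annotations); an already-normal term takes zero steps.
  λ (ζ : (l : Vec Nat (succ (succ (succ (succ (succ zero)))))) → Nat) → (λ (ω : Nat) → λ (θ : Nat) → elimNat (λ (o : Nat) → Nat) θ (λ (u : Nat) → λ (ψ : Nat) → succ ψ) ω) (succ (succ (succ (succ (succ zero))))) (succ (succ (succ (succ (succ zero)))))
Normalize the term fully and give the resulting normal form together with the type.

reduced normal form:
  λ (ζ : (l : Vec Nat (succ (succ (succ (succ (succ zero)))))) → Nat) → succ (succ (succ (succ (succ (succ (succ (succ (succ (succ zero)))))))))
type:
  (ζ : (l : Vec Nat (succ (succ (succ (succ (succ zero)))))) → Nat) → Nat
observation: contracting a beta-redex first, the term normalizes in 18 steps.


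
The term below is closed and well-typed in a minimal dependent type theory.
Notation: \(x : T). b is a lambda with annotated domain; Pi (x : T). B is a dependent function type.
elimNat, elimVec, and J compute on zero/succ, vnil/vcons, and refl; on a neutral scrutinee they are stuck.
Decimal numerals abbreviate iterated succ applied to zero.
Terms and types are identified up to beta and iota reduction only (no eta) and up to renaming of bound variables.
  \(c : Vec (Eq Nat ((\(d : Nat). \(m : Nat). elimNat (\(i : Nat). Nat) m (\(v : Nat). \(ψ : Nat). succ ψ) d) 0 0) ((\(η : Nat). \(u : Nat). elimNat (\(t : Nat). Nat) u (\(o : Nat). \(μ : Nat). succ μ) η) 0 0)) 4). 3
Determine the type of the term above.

inferred type:
  Pi (c : Vec (Eq Nat 0 0) 4). Nat


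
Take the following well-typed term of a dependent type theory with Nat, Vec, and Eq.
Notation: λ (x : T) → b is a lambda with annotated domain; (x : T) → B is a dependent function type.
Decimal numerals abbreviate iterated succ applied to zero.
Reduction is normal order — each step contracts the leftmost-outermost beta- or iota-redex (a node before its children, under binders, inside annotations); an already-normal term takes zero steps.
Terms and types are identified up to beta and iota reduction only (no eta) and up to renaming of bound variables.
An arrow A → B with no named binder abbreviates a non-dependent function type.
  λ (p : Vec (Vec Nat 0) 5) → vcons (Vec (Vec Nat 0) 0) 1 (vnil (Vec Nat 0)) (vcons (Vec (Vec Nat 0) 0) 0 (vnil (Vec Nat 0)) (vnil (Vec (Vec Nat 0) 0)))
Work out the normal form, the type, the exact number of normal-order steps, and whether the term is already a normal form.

resulting normal form:
  λ (p : Vec (Vec Nat 0) 5) → vcons (Vec (Vec Nat 0) 0) 1 (vnil (Vec Nat 0)) (vcons (Vec (Vec Nat 0) 0) 0 (vnil (Vec Nat 0)) (vnil (Vec (Vec Nat 0) 0)))
the term's type:
  Vec (Vec Nat 0) 5 → Vec (Vec (Vec Nat 0) 0) 2
reduction steps (normal order): 0
started in normal form: yes


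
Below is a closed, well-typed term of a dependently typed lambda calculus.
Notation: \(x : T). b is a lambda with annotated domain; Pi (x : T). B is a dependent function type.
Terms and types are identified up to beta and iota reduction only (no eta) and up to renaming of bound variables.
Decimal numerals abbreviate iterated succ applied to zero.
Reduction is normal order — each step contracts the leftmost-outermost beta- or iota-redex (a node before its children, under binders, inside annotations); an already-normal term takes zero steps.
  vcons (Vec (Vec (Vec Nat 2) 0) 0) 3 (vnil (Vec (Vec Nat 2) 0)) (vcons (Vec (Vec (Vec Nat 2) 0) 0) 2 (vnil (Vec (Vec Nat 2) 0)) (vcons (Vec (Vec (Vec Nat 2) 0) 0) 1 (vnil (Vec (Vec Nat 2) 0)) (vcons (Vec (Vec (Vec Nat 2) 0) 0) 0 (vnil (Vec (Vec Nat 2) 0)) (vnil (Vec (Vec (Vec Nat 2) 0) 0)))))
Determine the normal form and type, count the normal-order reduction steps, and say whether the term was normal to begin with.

normal form:
  vcons (Vec (Vec (Vec Nat 2) 0) 0) 3 (vnil (Vec (Vec Nat 2) 0)) (vcons (Vec (Vec (Vec Nat 2) 0) 0) 2 (vnil (Vec (Vec Nat 2) 0)) (vcons (Vec (Vec (Vec Nat 2) 0) 0) 1 (vnil (Vec (Vec Nat 2) 0)) (vcons (Vec (Vec (Vec Nat 2) 0) 0) 0 (vnil (Vec (Vec Nat 2) 0)) (vnil (Vec (Vec (Vec Nat 2) 0) 0)))))
type:
  Vec (Vec (Vec (Vec Nat 2) 0) 0) 4
normal-order step count: 0
already normal: yes


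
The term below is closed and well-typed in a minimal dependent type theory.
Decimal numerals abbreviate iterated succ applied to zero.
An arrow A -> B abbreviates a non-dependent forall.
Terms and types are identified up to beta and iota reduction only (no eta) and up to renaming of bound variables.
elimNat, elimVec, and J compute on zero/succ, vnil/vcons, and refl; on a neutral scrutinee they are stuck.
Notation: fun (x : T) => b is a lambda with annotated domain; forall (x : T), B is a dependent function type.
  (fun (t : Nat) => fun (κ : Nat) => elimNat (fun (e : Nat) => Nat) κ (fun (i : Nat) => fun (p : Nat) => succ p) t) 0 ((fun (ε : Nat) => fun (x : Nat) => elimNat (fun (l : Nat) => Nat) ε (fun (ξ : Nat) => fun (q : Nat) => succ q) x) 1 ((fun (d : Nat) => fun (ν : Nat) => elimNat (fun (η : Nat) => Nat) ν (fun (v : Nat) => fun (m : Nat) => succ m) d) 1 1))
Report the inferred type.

the term's type:
  Nat


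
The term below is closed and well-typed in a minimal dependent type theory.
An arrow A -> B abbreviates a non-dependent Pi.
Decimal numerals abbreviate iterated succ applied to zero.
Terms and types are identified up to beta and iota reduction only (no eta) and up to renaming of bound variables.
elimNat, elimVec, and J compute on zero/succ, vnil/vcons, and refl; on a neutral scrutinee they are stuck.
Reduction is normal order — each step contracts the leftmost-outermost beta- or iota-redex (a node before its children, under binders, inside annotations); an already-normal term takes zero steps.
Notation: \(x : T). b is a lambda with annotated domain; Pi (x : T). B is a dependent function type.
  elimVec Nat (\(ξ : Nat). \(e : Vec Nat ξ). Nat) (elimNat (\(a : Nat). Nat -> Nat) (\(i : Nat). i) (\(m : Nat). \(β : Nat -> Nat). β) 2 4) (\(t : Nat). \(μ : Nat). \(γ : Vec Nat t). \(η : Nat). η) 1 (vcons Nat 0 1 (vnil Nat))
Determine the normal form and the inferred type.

resulting normal form:
  4
inferred type:
  Nat


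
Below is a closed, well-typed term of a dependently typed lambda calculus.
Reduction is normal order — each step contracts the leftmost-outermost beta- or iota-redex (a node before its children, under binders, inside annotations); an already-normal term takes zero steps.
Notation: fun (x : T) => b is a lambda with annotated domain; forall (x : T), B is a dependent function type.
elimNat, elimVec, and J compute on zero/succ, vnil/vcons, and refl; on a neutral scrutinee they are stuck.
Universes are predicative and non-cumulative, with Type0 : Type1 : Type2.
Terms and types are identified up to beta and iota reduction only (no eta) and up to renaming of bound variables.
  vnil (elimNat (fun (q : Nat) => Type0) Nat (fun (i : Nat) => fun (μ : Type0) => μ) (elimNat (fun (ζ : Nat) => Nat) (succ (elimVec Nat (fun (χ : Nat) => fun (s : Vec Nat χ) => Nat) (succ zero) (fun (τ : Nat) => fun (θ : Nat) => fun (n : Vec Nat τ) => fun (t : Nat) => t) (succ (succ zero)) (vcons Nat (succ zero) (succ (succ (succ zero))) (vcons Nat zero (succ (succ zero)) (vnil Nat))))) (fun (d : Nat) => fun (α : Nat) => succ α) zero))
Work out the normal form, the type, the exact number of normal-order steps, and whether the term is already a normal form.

normal form:
  vnil Nat
inferred type:
  Vec Nat zero
steps to reach normal form (normal order): 19
already normal: no
first contracted redex: an elimNat iota-redex


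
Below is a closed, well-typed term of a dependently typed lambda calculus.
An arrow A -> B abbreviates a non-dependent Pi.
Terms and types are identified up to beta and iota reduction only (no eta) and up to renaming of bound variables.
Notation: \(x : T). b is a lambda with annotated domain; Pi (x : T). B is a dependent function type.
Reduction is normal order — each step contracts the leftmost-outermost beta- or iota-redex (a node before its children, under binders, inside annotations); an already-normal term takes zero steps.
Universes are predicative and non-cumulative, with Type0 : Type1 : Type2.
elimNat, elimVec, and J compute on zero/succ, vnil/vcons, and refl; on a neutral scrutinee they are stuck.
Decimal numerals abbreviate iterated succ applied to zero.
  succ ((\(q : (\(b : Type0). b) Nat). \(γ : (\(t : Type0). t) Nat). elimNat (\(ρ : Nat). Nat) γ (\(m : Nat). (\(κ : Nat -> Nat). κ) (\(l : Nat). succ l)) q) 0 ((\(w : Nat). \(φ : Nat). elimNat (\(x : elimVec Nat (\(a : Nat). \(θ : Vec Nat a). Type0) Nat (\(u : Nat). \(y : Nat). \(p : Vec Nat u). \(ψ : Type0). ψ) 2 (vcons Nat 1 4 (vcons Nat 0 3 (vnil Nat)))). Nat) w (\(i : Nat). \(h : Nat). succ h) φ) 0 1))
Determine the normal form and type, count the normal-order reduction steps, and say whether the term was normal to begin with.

resulting normal form:
  2
the term's type:
  Nat
normal-order step count: 9
started in normal form: no
first contracted redex: a beta-redex


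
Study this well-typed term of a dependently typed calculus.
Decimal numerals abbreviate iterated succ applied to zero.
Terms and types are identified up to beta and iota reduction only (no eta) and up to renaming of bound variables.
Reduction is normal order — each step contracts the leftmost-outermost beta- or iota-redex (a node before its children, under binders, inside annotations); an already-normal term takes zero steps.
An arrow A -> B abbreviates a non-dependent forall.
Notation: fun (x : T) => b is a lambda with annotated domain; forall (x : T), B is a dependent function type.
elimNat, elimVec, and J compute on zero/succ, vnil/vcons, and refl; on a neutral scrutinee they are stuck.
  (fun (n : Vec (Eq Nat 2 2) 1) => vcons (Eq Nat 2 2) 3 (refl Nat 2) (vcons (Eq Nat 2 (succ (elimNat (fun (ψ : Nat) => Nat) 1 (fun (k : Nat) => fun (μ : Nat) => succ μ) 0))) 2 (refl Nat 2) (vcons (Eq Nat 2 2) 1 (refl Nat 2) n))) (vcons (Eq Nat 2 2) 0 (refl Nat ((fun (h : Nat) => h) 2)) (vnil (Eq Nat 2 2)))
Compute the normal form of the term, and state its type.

resulting normal form:
  vcons (Eq Nat 2 2) 3 (refl Nat 2) (vcons (Eq Nat 2 2) 2 (refl Nat 2) (vcons (Eq Nat 2 2) 1 (refl Nat 2) (vcons (Eq Nat 2 2) 0 (refl Nat 2) (vnil (Eq Nat 2 2)))))
type:
  Vec (Eq Nat 2 2) 4
observation: the leftmost-outermost redex is a beta-redex, and normalization takes 3 steps.


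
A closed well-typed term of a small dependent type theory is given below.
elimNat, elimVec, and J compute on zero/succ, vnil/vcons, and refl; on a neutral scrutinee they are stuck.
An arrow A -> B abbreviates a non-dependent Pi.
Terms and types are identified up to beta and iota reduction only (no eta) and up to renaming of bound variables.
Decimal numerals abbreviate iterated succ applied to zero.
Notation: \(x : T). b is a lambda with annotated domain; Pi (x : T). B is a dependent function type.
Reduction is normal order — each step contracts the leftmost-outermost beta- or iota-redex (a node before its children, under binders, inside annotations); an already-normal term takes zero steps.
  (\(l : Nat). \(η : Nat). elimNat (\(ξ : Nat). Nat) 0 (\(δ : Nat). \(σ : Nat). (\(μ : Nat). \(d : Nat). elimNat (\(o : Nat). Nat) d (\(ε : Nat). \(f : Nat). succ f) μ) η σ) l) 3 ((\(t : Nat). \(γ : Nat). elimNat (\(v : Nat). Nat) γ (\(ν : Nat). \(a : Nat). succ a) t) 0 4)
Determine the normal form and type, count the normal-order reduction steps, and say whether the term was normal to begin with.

normal form:
  12
inferred type:
  Nat
normal-order step count: 66
term was already normal: no
first contracted redex: a beta-redex


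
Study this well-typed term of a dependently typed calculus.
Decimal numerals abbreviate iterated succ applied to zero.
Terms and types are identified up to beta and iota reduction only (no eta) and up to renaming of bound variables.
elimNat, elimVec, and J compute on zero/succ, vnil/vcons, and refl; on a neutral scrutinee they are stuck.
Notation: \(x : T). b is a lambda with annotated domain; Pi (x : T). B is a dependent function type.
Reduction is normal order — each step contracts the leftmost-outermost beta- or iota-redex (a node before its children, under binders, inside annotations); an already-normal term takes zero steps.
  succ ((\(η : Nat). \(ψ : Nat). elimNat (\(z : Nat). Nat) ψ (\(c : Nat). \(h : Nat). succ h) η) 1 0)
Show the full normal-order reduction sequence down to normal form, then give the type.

reduction (normal order):
  succ ((\(η : Nat). \(ψ : Nat). elimNat (\(z : Nat). Nat) ψ (\(c : Nat). \(h : Nat). succ h) η) 1 0)
  ~> succ ((\(η : Nat). elimNat (\(ψ : Nat). Nat) η (\(z : Nat). \(c : Nat). succ c) 1) 0)
  ~> succ (elimNat (\(η : Nat). Nat) 0 (\(ψ : Nat). \(z : Nat). succ z) 1)
  ~> succ ((\(η : Nat). \(ψ : Nat). succ ψ) 0 (elimNat (\(z : Nat). Nat) 0 (\(c : Nat). \(h : Nat). succ h) 0))
  ~> succ ((\(η : Nat). succ η) (elimNat (\(ψ : Nat). Nat) 0 (\(z : Nat). \(c : Nat). succ c) 0))
  ~> succ (succ (elimNat (\(η : Nat). Nat) 0 (\(ψ : Nat). \(z : Nat). succ z) 0))
  ~> 2
inferred type:
  Nat
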